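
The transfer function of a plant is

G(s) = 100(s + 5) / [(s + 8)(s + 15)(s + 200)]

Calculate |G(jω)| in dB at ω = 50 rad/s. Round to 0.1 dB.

-40.7 dB

At s = jω = j50:
zero (s+5): 5 + j50 → |·| = √(5²+50²) = √2525 ≈ 50.249, ∠ = arctan(50/5) ≈ 84.29°
pole (s+8): 8 + j50 → |·| = √(8²+50²) = √2564 ≈ 50.636, ∠ = arctan(50/8) ≈ 80.91°
pole (s+15): 15 + j50 → |·| = √(15²+50²) = √2725 ≈ 52.202, ∠ = arctan(50/15) ≈ 73.30°
pole (s+200): 200 + j50 → |·| = √(200²+50²) = √42500 ≈ 206.16, ∠ = arctan(50/200) ≈ 14.04°
|G| = 100 · 50.249 / 5.4494e+05 ≈ 0.009221
Gain = 20 log₁₀(0.009221) ≈ -40.70 dB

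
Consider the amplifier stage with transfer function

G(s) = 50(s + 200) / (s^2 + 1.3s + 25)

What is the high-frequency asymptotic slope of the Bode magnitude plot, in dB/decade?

Each pole contributes −20 dB/decade at high frequency; each zero contributes +20 dB/decade.
Net: 1 zero(s) − 2 pole(s) → -20 dB/decade.

-20 dB/decade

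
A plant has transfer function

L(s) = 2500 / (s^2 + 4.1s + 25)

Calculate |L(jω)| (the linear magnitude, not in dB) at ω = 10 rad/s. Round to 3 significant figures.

At s = jω = j10:
quadratic: (j10)² + 4.1·j10 + 25 = -75 + j41 → |·| ≈ 85.475, ∠ ≈ 151.34°
|L| = 2500 / 85.475 ≈ 29.248

29.2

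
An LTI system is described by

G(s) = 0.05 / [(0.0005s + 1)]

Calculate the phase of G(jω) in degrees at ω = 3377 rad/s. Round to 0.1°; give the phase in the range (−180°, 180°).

-59.4°

At ω = 3377 rad/s:
pole (1 + j3377·0.0005) = 1 + j1.6885 → |·| ≈ 1.9624, ∠ ≈ 59.36°
∠G = (0°) − (59.36°) = -59.36°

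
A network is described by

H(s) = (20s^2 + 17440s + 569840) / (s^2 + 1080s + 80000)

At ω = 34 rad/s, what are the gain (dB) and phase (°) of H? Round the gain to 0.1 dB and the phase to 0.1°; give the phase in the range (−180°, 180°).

19.3 dB, 22.4°

Substitute s = j34:
Numerator: 20(j34)^2 + 17440(j34) + 569840 = 546720 + j592960
Denominator: (j34)^2 + 1080(j34) + 80000 = 78844 + j36720
|N| = √(546720² + 592960²) ≈ 8.0654e+05, ∠N ≈ 47.32°
|D| = √(78844² + 36720²) ≈ 86975, ∠D ≈ 24.97°
|H| = 8.0654e+05 / 86975 ≈ 9.2732
Gain = 20 log₁₀(9.2732) ≈ 19.34 dB
∠H = 47.32° − 24.97° = 22.35°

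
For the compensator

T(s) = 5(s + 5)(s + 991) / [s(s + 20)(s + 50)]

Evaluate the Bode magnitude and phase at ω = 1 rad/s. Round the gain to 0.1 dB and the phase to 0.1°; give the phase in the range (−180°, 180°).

At s = jω = j1:
zero (s+5): 5 + j1 → |·| = √(5²+1²) = √26 ≈ 5.099, ∠ = arctan(1/5) ≈ 11.31°
zero (s+991): 991 + j1 → |·| = √(991²+1²) = √982082 ≈ 991, ∠ = arctan(1/991) ≈ 0.06°
pole (s+20): 20 + j1 → |·| = √(20²+1²) = √401 ≈ 20.025, ∠ = arctan(1/20) ≈ 2.86°
pole (s+50): 50 + j1 → |·| = √(50²+1²) = √2501 ≈ 50.01, ∠ = arctan(1/50) ≈ 1.15°
pole at origin: |s| = 1, ∠ = 90.00° (in denominator)
|T| = 5 · 5053.1 / 1001.5 ≈ 25.228
Gain = 20 log₁₀(25.228) ≈ 28.04 dB
∠T = 11.37° − 94.01° = -82.64°

28.0 dB, -82.6°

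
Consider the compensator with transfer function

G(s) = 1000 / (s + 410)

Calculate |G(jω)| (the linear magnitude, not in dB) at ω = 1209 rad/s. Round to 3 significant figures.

Substitute s = j1209:
Numerator: 1000 = 1000 + j0
Denominator: (j1209) + 410 = 410 + j1209
|N| = √(1000² + 0²) ≈ 1000, ∠N ≈ 0.00°
|D| = √(410² + 1209²) ≈ 1276.6, ∠D ≈ 71.27°
|G| = 1000 / 1276.6 ≈ 0.78333

0.783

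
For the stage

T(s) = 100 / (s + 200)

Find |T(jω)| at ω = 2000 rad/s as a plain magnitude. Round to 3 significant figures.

0.0498

At s = jω = j2000:
pole (s+200): 200 + j2000 → |·| = √(200²+2000²) = √4040000 ≈ 2010, ∠ = arctan(2000/200) ≈ 84.29°
|T| = 100 / 2010 ≈ 0.049751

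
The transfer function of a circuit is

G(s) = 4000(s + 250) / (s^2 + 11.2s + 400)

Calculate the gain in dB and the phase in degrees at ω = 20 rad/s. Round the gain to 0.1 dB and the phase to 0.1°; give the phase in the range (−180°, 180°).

73.0 dB, -85.4°

At s = jω = j20:
zero (s+250): 250 + j20 → |·| = √(250²+20²) = √62900 ≈ 250.8, ∠ = arctan(20/250) ≈ 4.57°
quadratic: (j20)² + 11.2·j20 + 400 = 0 + j224 → |·| ≈ 224, ∠ ≈ 90.00°
|G| = 4000 · 250.8 / 224 ≈ 4478.6
Gain = 20 log₁₀(4478.6) ≈ 73.02 dB
∠G = 4.57° − 90.00° = -85.43°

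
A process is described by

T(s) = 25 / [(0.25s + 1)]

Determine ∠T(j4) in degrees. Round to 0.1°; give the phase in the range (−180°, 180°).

-45.0°

At ω = 4 rad/s:
pole (1 + j4·0.25) = 1 + j1 → |·| ≈ 1.4142, ∠ ≈ 45.00°
∠T = (0°) − (45.00°) = -45.00°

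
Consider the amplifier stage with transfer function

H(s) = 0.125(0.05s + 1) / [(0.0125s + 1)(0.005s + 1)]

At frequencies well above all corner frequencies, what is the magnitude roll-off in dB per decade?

Each pole contributes −20 dB/decade at high frequency; each zero contributes +20 dB/decade.
Net: 1 zero(s) − 2 pole(s) → -20 dB/decade.

-20 dB/decade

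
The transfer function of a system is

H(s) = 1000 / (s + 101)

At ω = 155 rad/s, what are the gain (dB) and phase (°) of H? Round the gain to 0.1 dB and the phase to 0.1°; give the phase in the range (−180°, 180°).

At s = jω = j155:
pole (s+101): 101 + j155 → |·| = √(101²+155²) = √34226 ≈ 185, ∠ = arctan(155/101) ≈ 56.91°
|H| = 1000 / 185 ≈ 5.4054
Gain = 20 log₁₀(5.4054) ≈ 14.66 dB
∠H = 0.00° − 56.91° = -56.91°

14.7 dB, -56.9°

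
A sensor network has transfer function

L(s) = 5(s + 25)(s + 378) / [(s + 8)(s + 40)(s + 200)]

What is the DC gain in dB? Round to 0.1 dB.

L(0) = 5·25·378 / (8·40·200) ≈ 0.73828
20 log₁₀(0.73828) ≈ -2.64 dB

-2.6 dB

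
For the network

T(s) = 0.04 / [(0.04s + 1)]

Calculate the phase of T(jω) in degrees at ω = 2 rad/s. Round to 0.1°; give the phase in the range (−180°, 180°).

At ω = 2 rad/s:
pole (1 + j2·0.04) = 1 + j0.08 → |·| ≈ 1.0032, ∠ ≈ 4.57°
∠T = (0°) − (4.57°) = -4.57°

-4.6°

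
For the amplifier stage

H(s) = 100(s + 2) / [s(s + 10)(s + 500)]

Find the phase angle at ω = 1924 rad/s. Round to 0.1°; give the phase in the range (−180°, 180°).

At s = jω = j1924:
zero (s+2): 2 + j1924 → |·| = √(2²+1924²) = √3701780 ≈ 1924, ∠ = arctan(1924/2) ≈ 89.94°
pole (s+10): 10 + j1924 → |·| = √(10²+1924²) = √3701876 ≈ 1924, ∠ = arctan(1924/10) ≈ 89.70°
pole (s+500): 500 + j1924 → |·| = √(500²+1924²) = √3951776 ≈ 1987.9, ∠ = arctan(1924/500) ≈ 75.43°
pole at origin: |s| = 1924, ∠ = 90.00° (in denominator)
∠H = 89.94° − 255.13° = -165.19°

-165.2°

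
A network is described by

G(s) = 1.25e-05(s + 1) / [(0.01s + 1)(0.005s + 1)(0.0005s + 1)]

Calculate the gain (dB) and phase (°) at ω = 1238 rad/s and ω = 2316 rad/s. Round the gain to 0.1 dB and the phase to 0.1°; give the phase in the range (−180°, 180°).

ω = 1238: -75.4 dB, -108.0°; ω = 2316: -83.1 dB, -131.8°

At ω = 1238 rad/s:
zero (1 + j1238·1) = 1 + j1238 → |·| ≈ 1238, ∠ ≈ 89.95°
pole (1 + j1238·0.01) = 1 + j12.38 → |·| ≈ 12.42, ∠ ≈ 85.38°
pole (1 + j1238·0.005) = 1 + j6.19 → |·| ≈ 6.2703, ∠ ≈ 80.82°
pole (1 + j1238·0.0005) = 1 + j0.619 → |·| ≈ 1.1761, ∠ ≈ 31.76°
|G| = 1.25e-05 · 1238 / (12.42 · 6.2703 · 1.1761) ≈ 0.00016896
Gain = 20 log₁₀(0.00016896) ≈ -75.44 dB
∠G = (89.95°) − (85.38° + 80.82° + 31.76°) = -108.01°

At ω = 2316 rad/s:
zero (1 + j2316·1) = 1 + j2316 → |·| ≈ 2316, ∠ ≈ 89.98°
pole (1 + j2316·0.01) = 1 + j23.16 → |·| ≈ 23.182, ∠ ≈ 87.53°
pole (1 + j2316·0.005) = 1 + j11.58 → |·| ≈ 11.623, ∠ ≈ 85.06°
pole (1 + j2316·0.0005) = 1 + j1.158 → |·| ≈ 1.53, ∠ ≈ 49.19°
|G| = 1.25e-05 · 2316 / (23.182 · 11.623 · 1.53) ≈ 7.0224e-05
Gain = 20 log₁₀(7.0224e-05) ≈ -83.07 dB
∠G = (89.98°) − (87.53° + 85.06° + 49.19°) = -131.80°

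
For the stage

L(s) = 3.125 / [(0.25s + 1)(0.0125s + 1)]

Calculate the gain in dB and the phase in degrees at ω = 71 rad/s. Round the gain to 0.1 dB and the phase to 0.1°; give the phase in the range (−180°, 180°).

-17.6 dB, -128.4°

At ω = 71 rad/s:
pole (1 + j71·0.25) = 1 + j17.75 → |·| ≈ 17.778, ∠ ≈ 86.78°
pole (1 + j71·0.0125) = 1 + j0.8875 → |·| ≈ 1.337, ∠ ≈ 41.59°
|L| = 3.125 · 1 / (17.778 · 1.337) ≈ 0.13147
Gain = 20 log₁₀(0.13147) ≈ -17.62 dB
∠L = (0°) − (86.78° + 41.59°) = -128.37°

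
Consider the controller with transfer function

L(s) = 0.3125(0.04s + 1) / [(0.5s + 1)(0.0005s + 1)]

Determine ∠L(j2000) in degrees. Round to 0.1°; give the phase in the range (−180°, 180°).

-45.7°

At ω = 2000 rad/s:
zero (1 + j2000·0.04) = 1 + j80 → |·| ≈ 80.006, ∠ ≈ 89.28°
pole (1 + j2000·0.5) = 1 + j1000 → |·| ≈ 1000, ∠ ≈ 89.94°
pole (1 + j2000·0.0005) = 1 + j1 → |·| ≈ 1.4142, ∠ ≈ 45.00°
∠L = (89.28°) − (89.94° + 45.00°) = -45.66°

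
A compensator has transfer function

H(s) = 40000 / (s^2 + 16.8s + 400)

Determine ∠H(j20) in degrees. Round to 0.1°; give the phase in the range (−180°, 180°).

At s = jω = j20:
quadratic: (j20)² + 16.8·j20 + 400 = 0 + j336 → |·| ≈ 336, ∠ ≈ 90.00°
∠H = 0.00° − 90.00° = -90.00°

-90.0°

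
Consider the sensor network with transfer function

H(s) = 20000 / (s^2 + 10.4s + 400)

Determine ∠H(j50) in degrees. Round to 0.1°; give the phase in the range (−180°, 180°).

-166.1°

At s = jω = j50:
quadratic: (j50)² + 10.4·j50 + 400 = -2100 + j520 → |·| ≈ 2163.4, ∠ ≈ 166.09°
∠H = 0.00° − 166.09° = -166.09°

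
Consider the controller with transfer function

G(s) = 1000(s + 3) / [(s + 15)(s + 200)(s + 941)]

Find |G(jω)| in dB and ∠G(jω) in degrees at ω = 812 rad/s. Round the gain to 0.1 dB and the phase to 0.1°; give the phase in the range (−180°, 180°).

At s = jω = j812:
zero (s+3): 3 + j812 → |·| = √(3²+812²) = √659353 ≈ 812.01, ∠ = arctan(812/3) ≈ 89.79°
pole (s+15): 15 + j812 → |·| = √(15²+812²) = √659569 ≈ 812.14, ∠ = arctan(812/15) ≈ 88.94°
pole (s+200): 200 + j812 → |·| = √(200²+812²) = √699344 ≈ 836.27, ∠ = arctan(812/200) ≈ 76.16°
pole (s+941): 941 + j812 → |·| = √(941²+812²) = √1544825 ≈ 1242.9, ∠ = arctan(812/941) ≈ 40.79°
|G| = 1000 · 812.01 / 8.4414e+08 ≈ 0.00096194
Gain = 20 log₁₀(0.00096194) ≈ -60.34 dB
∠G = 89.79° − 205.89° = -116.10°

-60.3 dB, -116.1°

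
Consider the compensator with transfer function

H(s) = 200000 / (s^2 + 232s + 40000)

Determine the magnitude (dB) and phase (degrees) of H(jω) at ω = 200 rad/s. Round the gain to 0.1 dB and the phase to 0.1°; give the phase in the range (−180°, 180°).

At s = jω = j200:
quadratic: (j200)² + 232·j200 + 40000 = 0 + j46400 → |·| ≈ 46400, ∠ ≈ 90.00°
|H| = 200000 / 46400 ≈ 4.3103
Gain = 20 log₁₀(4.3103) ≈ 12.69 dB
∠H = 0.00° − 90.00° = -90.00°

12.7 dB, -90.0°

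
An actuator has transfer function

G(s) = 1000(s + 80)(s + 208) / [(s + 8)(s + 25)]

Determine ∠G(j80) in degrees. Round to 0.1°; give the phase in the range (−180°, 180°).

-90.9°

At s = jω = j80:
zero (s+80): 80 + j80 → |·| = √(80²+80²) = √12800 ≈ 113.14, ∠ = arctan(80/80) ≈ 45.00°
zero (s+208): 208 + j80 → |·| = √(208²+80²) = √49664 ≈ 222.85, ∠ = arctan(80/208) ≈ 21.04°
pole (s+8): 8 + j80 → |·| = √(8²+80²) = √6464 ≈ 80.399, ∠ = arctan(80/8) ≈ 84.29°
pole (s+25): 25 + j80 → |·| = √(25²+80²) = √7025 ≈ 83.815, ∠ = arctan(80/25) ≈ 72.65°
∠G = 66.04° − 156.94° = -90.90°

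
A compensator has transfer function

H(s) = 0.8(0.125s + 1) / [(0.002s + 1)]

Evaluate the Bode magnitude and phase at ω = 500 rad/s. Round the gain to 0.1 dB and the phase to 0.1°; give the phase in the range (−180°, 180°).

31.0 dB, 44.1°

At ω = 500 rad/s:
zero (1 + j500·0.125) = 1 + j62.5 → |·| ≈ 62.508, ∠ ≈ 89.08°
pole (1 + j500·0.002) = 1 + j1 → |·| ≈ 1.4142, ∠ ≈ 45.00°
|H| = 0.8 · 62.508 / (1.4142) ≈ 35.36
Gain = 20 log₁₀(35.36) ≈ 30.97 dB
∠H = (89.08°) − (45.00°) = 44.08°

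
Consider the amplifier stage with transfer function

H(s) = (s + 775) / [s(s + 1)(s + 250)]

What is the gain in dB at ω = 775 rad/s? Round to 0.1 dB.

At s = jω = j775:
zero (s+775): 775 + j775 → |·| = √(775²+775²) = √1201250 ≈ 1096, ∠ = arctan(775/775) ≈ 45.00°
pole (s+1): 1 + j775 → |·| = √(1²+775²) = √600626 ≈ 775, ∠ = arctan(775/1) ≈ 89.93°
pole (s+250): 250 + j775 → |·| = √(250²+775²) = √663125 ≈ 814.32, ∠ = arctan(775/250) ≈ 72.12°
pole at origin: |s| = 775, ∠ = 90.00° (in denominator)
|H| = 1 · 1096 / 4.891e+08 ≈ 2.2409e-06
Gain = 20 log₁₀(2.2409e-06) ≈ -112.99 dB

-113.0 dB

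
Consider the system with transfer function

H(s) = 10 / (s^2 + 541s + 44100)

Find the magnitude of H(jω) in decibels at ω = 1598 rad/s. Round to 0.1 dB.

-108.5 dB

Substitute s = j1598:
Numerator: 10 = 10 + j0
Denominator: (j1598)^2 + 541(j1598) + 44100 = -2509504 + j864518
|N| = √(10² + 0²) ≈ 10, ∠N ≈ 0.00°
|D| = √(2509504² + 864518²) ≈ 2.6542e+06, ∠D ≈ 160.99°
|H| = 10 / 2.6542e+06 ≈ 3.7676e-06
Gain = 20 log₁₀(3.7676e-06) ≈ -108.48 dB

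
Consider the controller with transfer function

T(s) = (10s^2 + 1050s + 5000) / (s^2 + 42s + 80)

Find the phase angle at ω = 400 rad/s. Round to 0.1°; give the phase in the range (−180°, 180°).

-8.8°

Substitute s = j400:
Numerator: 10(j400)^2 + 1050(j400) + 5000 = -1595000 + j420000
Denominator: (j400)^2 + 42(j400) + 80 = -159920 + j16800
|N| = √(1595000² + 420000²) ≈ 1.6494e+06, ∠N ≈ 165.25°
|D| = √(159920² + 16800²) ≈ 1.608e+05, ∠D ≈ 174.00°
∠T = 165.25° − 174.00° = -8.75°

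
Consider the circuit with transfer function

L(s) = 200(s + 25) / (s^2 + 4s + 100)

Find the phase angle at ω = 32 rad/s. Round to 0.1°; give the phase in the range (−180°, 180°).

-120.1°

At s = jω = j32:
zero (s+25): 25 + j32 → |·| = √(25²+32²) = √1649 ≈ 40.608, ∠ = arctan(32/25) ≈ 52.00°
quadratic: (j32)² + 4·j32 + 100 = -924 + j128 → |·| ≈ 932.82, ∠ ≈ 172.11°
∠L = 52.00° − 172.11° = -120.11°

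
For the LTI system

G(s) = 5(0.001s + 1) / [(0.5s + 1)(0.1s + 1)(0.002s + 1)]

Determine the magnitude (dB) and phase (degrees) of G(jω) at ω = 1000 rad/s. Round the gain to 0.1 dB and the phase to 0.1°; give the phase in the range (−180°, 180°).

-84.0 dB, 162.3°

At ω = 1000 rad/s:
zero (1 + j1000·0.001) = 1 + j1 → |·| ≈ 1.4142, ∠ ≈ 45.00°
pole (1 + j1000·0.5) = 1 + j500 → |·| ≈ 500, ∠ ≈ 89.89°
pole (1 + j1000·0.1) = 1 + j100 → |·| ≈ 100, ∠ ≈ 89.43°
pole (1 + j1000·0.002) = 1 + j2 → |·| ≈ 2.2361, ∠ ≈ 63.43°
|G| = 5 · 1.4142 / (500 · 100 · 2.2361) ≈ 6.3244e-05
Gain = 20 log₁₀(6.3244e-05) ≈ -83.98 dB
∠G = (45.00°) − (89.89° + 89.43° + 63.43°) = -197.75° ≡ 162.25° (principal value)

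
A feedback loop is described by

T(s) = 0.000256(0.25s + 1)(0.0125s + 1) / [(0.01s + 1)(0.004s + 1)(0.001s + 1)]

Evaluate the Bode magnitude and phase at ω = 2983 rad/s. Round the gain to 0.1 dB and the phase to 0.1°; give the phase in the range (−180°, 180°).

At ω = 2983 rad/s:
zero (1 + j2983·0.25) = 1 + j745.75 → |·| ≈ 745.75, ∠ ≈ 89.92°
zero (1 + j2983·0.0125) = 1 + j37.2875 → |·| ≈ 37.301, ∠ ≈ 88.46°
pole (1 + j2983·0.01) = 1 + j29.83 → |·| ≈ 29.847, ∠ ≈ 88.08°
pole (1 + j2983·0.004) = 1 + j11.932 → |·| ≈ 11.974, ∠ ≈ 85.21°
pole (1 + j2983·0.001) = 1 + j2.983 → |·| ≈ 3.1462, ∠ ≈ 71.47°
|T| = 0.000256 · 745.75 · 37.301 / (29.847 · 11.974 · 3.1462) ≈ 0.0063333
Gain = 20 log₁₀(0.0063333) ≈ -43.97 dB
∠T = (89.92° + 88.46°) − (88.08° + 85.21° + 71.47°) = -66.38°

-44.0 dB, -66.4°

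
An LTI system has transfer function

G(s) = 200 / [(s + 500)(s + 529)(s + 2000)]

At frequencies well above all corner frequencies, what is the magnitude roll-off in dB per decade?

-60 dB/decade

Each pole contributes −20 dB/decade at high frequency; each zero contributes +20 dB/decade.
Net: 0 zero(s) − 3 pole(s) → -60 dB/decade.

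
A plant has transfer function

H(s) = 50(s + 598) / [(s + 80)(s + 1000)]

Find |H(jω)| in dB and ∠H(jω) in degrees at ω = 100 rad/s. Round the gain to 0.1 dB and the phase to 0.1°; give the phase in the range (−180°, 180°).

At s = jω = j100:
zero (s+598): 598 + j100 → |·| = √(598²+100²) = √367604 ≈ 606.3, ∠ = arctan(100/598) ≈ 9.49°
pole (s+80): 80 + j100 → |·| = √(80²+100²) = √16400 ≈ 128.06, ∠ = arctan(100/80) ≈ 51.34°
pole (s+1000): 1000 + j100 → |·| = √(1000²+100²) = √1010000 ≈ 1005, ∠ = arctan(100/1000) ≈ 5.71°
|H| = 50 · 606.3 / 1.287e+05 ≈ 0.23555
Gain = 20 log₁₀(0.23555) ≈ -12.56 dB
∠H = 9.49° − 57.05° = -47.56°

-12.6 dB, -47.6°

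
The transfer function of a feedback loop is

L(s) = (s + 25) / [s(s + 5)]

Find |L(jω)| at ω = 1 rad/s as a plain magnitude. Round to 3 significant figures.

At s = jω = j1:
zero (s+25): 25 + j1 → |·| = √(25²+1²) = √626 ≈ 25.02, ∠ = arctan(1/25) ≈ 2.29°
pole (s+5): 5 + j1 → |·| = √(5²+1²) = √26 ≈ 5.099, ∠ = arctan(1/5) ≈ 11.31°
pole at origin: |s| = 1, ∠ = 90.00° (in denominator)
|L| = 1 · 25.02 / 5.099 ≈ 4.9068

4.91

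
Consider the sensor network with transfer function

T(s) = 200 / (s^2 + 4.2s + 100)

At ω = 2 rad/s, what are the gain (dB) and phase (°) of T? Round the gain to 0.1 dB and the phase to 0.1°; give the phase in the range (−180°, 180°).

At s = jω = j2:
quadratic: (j2)² + 4.2·j2 + 100 = 96 + j8.4 → |·| ≈ 96.367, ∠ ≈ 5.00°
|T| = 200 / 96.367 ≈ 2.0754
Gain = 20 log₁₀(2.0754) ≈ 6.34 dB
∠T = 0.00° − 5.00° = -5.00°

6.3 dB, -5.0°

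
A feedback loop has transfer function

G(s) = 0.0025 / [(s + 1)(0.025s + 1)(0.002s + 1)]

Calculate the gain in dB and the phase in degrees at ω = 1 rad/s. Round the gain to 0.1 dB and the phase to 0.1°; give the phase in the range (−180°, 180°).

-55.1 dB, -46.5°

At ω = 1 rad/s:
pole (1 + j1·1) = 1 + j1 → |·| ≈ 1.4142, ∠ ≈ 45.00°
pole (1 + j1·0.025) = 1 + j0.025 → |·| ≈ 1.0003, ∠ ≈ 1.43°
pole (1 + j1·0.002) = 1 + j0.002 → |·| ≈ 1, ∠ ≈ 0.11°
|G| = 0.0025 · 1 / (1.4142 · 1.0003 · 1) ≈ 0.0017673
Gain = 20 log₁₀(0.0017673) ≈ -55.05 dB
∠G = (0°) − (45.00° + 1.43° + 0.11°) = -46.54°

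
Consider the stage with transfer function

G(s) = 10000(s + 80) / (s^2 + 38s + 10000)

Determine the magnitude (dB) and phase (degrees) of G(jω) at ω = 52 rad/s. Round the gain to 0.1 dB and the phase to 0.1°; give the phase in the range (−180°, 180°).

At s = jω = j52:
zero (s+80): 80 + j52 → |·| = √(80²+52²) = √9104 ≈ 95.415, ∠ = arctan(52/80) ≈ 33.02°
quadratic: (j52)² + 38·j52 + 10000 = 7296 + j1976 → |·| ≈ 7558.8, ∠ ≈ 15.15°
|G| = 10000 · 95.415 / 7558.8 ≈ 126.23
Gain = 20 log₁₀(126.23) ≈ 42.02 dB
∠G = 33.02° − 15.15° = 17.87°

42.0 dB, 17.9°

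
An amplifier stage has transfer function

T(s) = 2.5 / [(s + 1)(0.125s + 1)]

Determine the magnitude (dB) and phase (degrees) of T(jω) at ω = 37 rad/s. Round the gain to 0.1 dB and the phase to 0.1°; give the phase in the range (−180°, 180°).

-36.9 dB, -166.3°

At ω = 37 rad/s:
pole (1 + j37·1) = 1 + j37 → |·| ≈ 37.014, ∠ ≈ 88.45°
pole (1 + j37·0.125) = 1 + j4.625 → |·| ≈ 4.7319, ∠ ≈ 77.80°
|T| = 2.5 · 1 / (37.014 · 4.7319) ≈ 0.014274
Gain = 20 log₁₀(0.014274) ≈ -36.91 dB
∠T = (0°) − (88.45° + 77.80°) = -166.25°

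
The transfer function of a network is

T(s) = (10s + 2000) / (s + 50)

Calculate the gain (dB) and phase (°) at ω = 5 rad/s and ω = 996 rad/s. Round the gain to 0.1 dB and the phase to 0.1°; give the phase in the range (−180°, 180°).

Substitute s = j5:
Numerator: 10(j5) + 2000 = 2000 + j50
Denominator: (j5) + 50 = 50 + j5
|N| = √(2000² + 50²) ≈ 2000.6, ∠N ≈ 1.43°
|D| = √(50² + 5²) ≈ 50.249, ∠D ≈ 5.71°
|T| = 2000.6 / 50.249 ≈ 39.814
Gain = 20 log₁₀(39.814) ≈ 32.00 dB
∠T = 1.43° − 5.71° = -4.28°

Substitute s = j996:
Numerator: 10(j996) + 2000 = 2000 + j9960
Denominator: (j996) + 50 = 50 + j996
|N| = √(2000² + 9960²) ≈ 10159, ∠N ≈ 78.65°
|D| = √(50² + 996²) ≈ 997.25, ∠D ≈ 87.13°
|T| = 10159 / 997.25 ≈ 10.187
Gain = 20 log₁₀(10.187) ≈ 20.16 dB
∠T = 78.65° − 87.13° = -8.48°

ω = 5: 32.0 dB, -4.3°; ω = 996: 20.2 dB, -8.5°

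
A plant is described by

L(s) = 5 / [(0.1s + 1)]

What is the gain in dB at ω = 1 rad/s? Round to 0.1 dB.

13.9 dB

At ω = 1 rad/s:
pole (1 + j1·0.1) = 1 + j0.1 → |·| ≈ 1.005, ∠ ≈ 5.71°
|L| = 5 · 1 / (1.005) ≈ 4.9751
Gain = 20 log₁₀(4.9751) ≈ 13.94 dB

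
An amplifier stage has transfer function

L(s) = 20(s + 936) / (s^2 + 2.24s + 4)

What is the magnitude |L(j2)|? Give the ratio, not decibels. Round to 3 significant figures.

At s = jω = j2:
zero (s+936): 936 + j2 → |·| = √(936²+2²) = √876100 ≈ 936, ∠ = arctan(2/936) ≈ 0.12°
quadratic: (j2)² + 2.24·j2 + 4 = 0 + j4.48 → |·| ≈ 4.48, ∠ ≈ 90.00°
|L| = 20 · 936 / 4.48 ≈ 4178.6

4.18e+03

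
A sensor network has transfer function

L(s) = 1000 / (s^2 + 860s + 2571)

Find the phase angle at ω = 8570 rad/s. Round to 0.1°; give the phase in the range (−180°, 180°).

Substitute s = j8570:
Numerator: 1000 = 1000 + j0
Denominator: (j8570)^2 + 860(j8570) + 2571 = -73442329 + j7370200
|N| = √(1000² + 0²) ≈ 1000, ∠N ≈ 0.00°
|D| = √(73442329² + 7370200²) ≈ 7.3811e+07, ∠D ≈ 174.27°
∠L = 0.00° − 174.27° = -174.27°

-174.3°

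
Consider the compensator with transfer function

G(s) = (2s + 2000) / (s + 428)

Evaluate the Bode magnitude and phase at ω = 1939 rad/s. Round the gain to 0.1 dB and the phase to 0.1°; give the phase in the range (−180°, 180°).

Substitute s = j1939:
Numerator: 2(j1939) + 2000 = 2000 + j3878
Denominator: (j1939) + 428 = 428 + j1939
|N| = √(2000² + 3878²) ≈ 4363.4, ∠N ≈ 62.72°
|D| = √(428² + 1939²) ≈ 1985.7, ∠D ≈ 77.55°
|G| = 4363.4 / 1985.7 ≈ 2.1974
Gain = 20 log₁₀(2.1974) ≈ 6.84 dB
∠G = 62.72° − 77.55° = -14.83°

6.8 dB, -14.8°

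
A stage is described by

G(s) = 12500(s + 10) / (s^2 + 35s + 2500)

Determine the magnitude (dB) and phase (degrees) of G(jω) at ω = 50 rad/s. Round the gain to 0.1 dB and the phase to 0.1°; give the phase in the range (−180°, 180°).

51.2 dB, -11.3°

At s = jω = j50:
zero (s+10): 10 + j50 → |·| = √(10²+50²) = √2600 ≈ 50.99, ∠ = arctan(50/10) ≈ 78.69°
quadratic: (j50)² + 35·j50 + 2500 = 0 + j1750 → |·| ≈ 1750, ∠ ≈ 90.00°
|G| = 12500 · 50.99 / 1750 ≈ 364.21
Gain = 20 log₁₀(364.21) ≈ 51.23 dB
∠G = 78.69° − 90.00° = -11.31°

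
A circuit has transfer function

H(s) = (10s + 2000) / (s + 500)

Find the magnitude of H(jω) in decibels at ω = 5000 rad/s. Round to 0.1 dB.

20.0 dB

Substitute s = j5000:
Numerator: 10(j5000) + 2000 = 2000 + j50000
Denominator: (j5000) + 500 = 500 + j5000
|N| = √(2000² + 50000²) ≈ 50040, ∠N ≈ 87.71°
|D| = √(500² + 5000²) ≈ 5024.9, ∠D ≈ 84.29°
|H| = 50040 / 5024.9 ≈ 9.9584
Gain = 20 log₁₀(9.9584) ≈ 19.96 dB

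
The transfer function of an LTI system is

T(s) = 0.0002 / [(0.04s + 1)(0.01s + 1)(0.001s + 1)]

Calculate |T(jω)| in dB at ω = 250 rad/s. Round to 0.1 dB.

At ω = 250 rad/s:
pole (1 + j250·0.04) = 1 + j10 → |·| ≈ 10.05, ∠ ≈ 84.29°
pole (1 + j250·0.01) = 1 + j2.5 → |·| ≈ 2.6926, ∠ ≈ 68.20°
pole (1 + j250·0.001) = 1 + j0.25 → |·| ≈ 1.0308, ∠ ≈ 14.04°
|T| = 0.0002 · 1 / (10.05 · 2.6926 · 1.0308) ≈ 7.17e-06
Gain = 20 log₁₀(7.17e-06) ≈ -102.89 dB

-102.9 dB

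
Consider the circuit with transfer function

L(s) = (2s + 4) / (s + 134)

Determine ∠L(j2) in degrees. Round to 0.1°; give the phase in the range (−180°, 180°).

Substitute s = j2:
Numerator: 2(j2) + 4 = 4 + j4
Denominator: (j2) + 134 = 134 + j2
|N| = √(4² + 4²) ≈ 5.6569, ∠N ≈ 45.00°
|D| = √(134² + 2²) ≈ 134.01, ∠D ≈ 0.86°
∠L = 45.00° − 0.86° = 44.14°

44.1°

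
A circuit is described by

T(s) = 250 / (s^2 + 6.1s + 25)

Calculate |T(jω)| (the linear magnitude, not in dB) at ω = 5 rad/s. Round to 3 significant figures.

At s = jω = j5:
quadratic: (j5)² + 6.1·j5 + 25 = 0 + j30.5 → |·| ≈ 30.5, ∠ ≈ 90.00°
|T| = 250 / 30.5 ≈ 8.1967

8.20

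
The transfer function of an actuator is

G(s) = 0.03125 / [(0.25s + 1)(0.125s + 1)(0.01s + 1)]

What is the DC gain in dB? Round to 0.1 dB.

-30.1 dB

G(0) = 0.03125 · 1 / 1 = 0.03125
20 log₁₀(0.03125) ≈ -30.10 dB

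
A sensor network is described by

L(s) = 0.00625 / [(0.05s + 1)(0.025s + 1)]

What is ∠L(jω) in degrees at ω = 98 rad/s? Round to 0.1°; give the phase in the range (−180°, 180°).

-146.3°

At ω = 98 rad/s:
pole (1 + j98·0.05) = 1 + j4.9 → |·| ≈ 5.001, ∠ ≈ 78.47°
pole (1 + j98·0.025) = 1 + j2.45 → |·| ≈ 2.6462, ∠ ≈ 67.80°
∠L = (0°) − (78.47° + 67.80°) = -146.27°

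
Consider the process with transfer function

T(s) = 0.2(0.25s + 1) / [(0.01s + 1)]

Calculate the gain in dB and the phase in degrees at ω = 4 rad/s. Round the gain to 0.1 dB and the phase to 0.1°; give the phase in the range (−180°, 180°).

-11.0 dB, 42.7°

At ω = 4 rad/s:
zero (1 + j4·0.25) = 1 + j1 → |·| ≈ 1.4142, ∠ ≈ 45.00°
pole (1 + j4·0.01) = 1 + j0.04 → |·| ≈ 1.0008, ∠ ≈ 2.29°
|T| = 0.2 · 1.4142 / (1.0008) ≈ 0.28261
Gain = 20 log₁₀(0.28261) ≈ -10.98 dB
∠T = (45.00°) − (2.29°) = 42.71°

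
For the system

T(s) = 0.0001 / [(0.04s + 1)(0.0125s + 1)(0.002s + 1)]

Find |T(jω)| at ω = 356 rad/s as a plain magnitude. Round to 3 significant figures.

1.25e-06

At ω = 356 rad/s:
pole (1 + j356·0.04) = 1 + j14.24 → |·| ≈ 14.275, ∠ ≈ 85.98°
pole (1 + j356·0.0125) = 1 + j4.45 → |·| ≈ 4.561, ∠ ≈ 77.33°
pole (1 + j356·0.002) = 1 + j0.712 → |·| ≈ 1.2276, ∠ ≈ 35.45°
|T| = 0.0001 · 1 / (14.275 · 4.561 · 1.2276) ≈ 1.2511e-06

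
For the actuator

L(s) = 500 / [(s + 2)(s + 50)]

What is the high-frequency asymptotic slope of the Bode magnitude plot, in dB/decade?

-40 dB/decade

Each pole contributes −20 dB/decade at high frequency; each zero contributes +20 dB/decade.
Net: 0 zero(s) − 2 pole(s) → -40 dB/decade.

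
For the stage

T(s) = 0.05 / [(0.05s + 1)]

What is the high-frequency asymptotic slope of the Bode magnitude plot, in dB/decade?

Each pole contributes −20 dB/decade at high frequency; each zero contributes +20 dB/decade.
Net: 0 zero(s) − 1 pole(s) → -20 dB/decade.

-20 dB/decade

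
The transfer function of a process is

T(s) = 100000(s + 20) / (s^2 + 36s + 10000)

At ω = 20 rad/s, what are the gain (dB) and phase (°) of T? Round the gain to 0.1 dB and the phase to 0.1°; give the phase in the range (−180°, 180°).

At s = jω = j20:
zero (s+20): 20 + j20 → |·| = √(20²+20²) = √800 ≈ 28.284, ∠ = arctan(20/20) ≈ 45.00°
quadratic: (j20)² + 36·j20 + 10000 = 9600 + j720 → |·| ≈ 9627, ∠ ≈ 4.29°
|T| = 100000 · 28.284 / 9627 ≈ 293.8
Gain = 20 log₁₀(293.8) ≈ 49.36 dB
∠T = 45.00° − 4.29° = 40.71°

49.4 dB, 40.7°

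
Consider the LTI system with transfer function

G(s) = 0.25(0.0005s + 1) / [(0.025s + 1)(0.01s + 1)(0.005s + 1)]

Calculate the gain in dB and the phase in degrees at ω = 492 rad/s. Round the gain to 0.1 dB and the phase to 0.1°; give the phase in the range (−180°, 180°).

-56.1 dB, 142.1°

At ω = 492 rad/s:
zero (1 + j492·0.0005) = 1 + j0.246 → |·| ≈ 1.0298, ∠ ≈ 13.82°
pole (1 + j492·0.025) = 1 + j12.3 → |·| ≈ 12.341, ∠ ≈ 85.35°
pole (1 + j492·0.01) = 1 + j4.92 → |·| ≈ 5.0206, ∠ ≈ 78.51°
pole (1 + j492·0.005) = 1 + j2.46 → |·| ≈ 2.6555, ∠ ≈ 67.88°
|G| = 0.25 · 1.0298 / (12.341 · 5.0206 · 2.6555) ≈ 0.0015647
Gain = 20 log₁₀(0.0015647) ≈ -56.11 dB
∠G = (13.82°) − (85.35° + 78.51° + 67.88°) = -217.92° ≡ 142.08° (principal value)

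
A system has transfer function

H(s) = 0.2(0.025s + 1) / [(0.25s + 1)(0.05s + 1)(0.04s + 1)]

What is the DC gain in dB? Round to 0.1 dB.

-14.0 dB

H(0) = 0.2 · 1 / 1 = 0.2
20 log₁₀(0.2) ≈ -13.98 dB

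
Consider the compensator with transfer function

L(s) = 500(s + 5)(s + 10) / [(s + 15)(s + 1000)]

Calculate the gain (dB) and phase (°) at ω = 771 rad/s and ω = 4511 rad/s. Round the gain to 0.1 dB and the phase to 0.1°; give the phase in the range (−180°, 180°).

At s = jω = j771:
zero (s+5): 5 + j771 → |·| = √(5²+771²) = √594466 ≈ 771.02, ∠ = arctan(771/5) ≈ 89.63°
zero (s+10): 10 + j771 → |·| = √(10²+771²) = √594541 ≈ 771.06, ∠ = arctan(771/10) ≈ 89.26°
pole (s+15): 15 + j771 → |·| = √(15²+771²) = √594666 ≈ 771.15, ∠ = arctan(771/15) ≈ 88.89°
pole (s+1000): 1000 + j771 → |·| = √(1000²+771²) = √1594441 ≈ 1262.7, ∠ = arctan(771/1000) ≈ 37.63°
|L| = 500 · 5.945e+05 / 9.7373e+05 ≈ 305.27
Gain = 20 log₁₀(305.27) ≈ 49.69 dB
∠L = 178.89° − 126.52° = 52.37°

At s = jω = j4511:
zero (s+5): 5 + j4511 → |·| = √(5²+4511²) = √20349146 ≈ 4511, ∠ = arctan(4511/5) ≈ 89.94°
zero (s+10): 10 + j4511 → |·| = √(10²+4511²) = √20349221 ≈ 4511, ∠ = arctan(4511/10) ≈ 89.87°
pole (s+15): 15 + j4511 → |·| = √(15²+4511²) = √20349346 ≈ 4511, ∠ = arctan(4511/15) ≈ 89.81°
pole (s+1000): 1000 + j4511 → |·| = √(1000²+4511²) = √21349121 ≈ 4620.5, ∠ = arctan(4511/1000) ≈ 77.50°
|L| = 500 · 2.0349e+07 / 2.0843e+07 ≈ 488.15
Gain = 20 log₁₀(488.15) ≈ 53.77 dB
∠L = 179.81° − 167.31° = 12.50°

ω = 771: 49.7 dB, 52.4°; ω = 4511: 53.8 dB, 12.5°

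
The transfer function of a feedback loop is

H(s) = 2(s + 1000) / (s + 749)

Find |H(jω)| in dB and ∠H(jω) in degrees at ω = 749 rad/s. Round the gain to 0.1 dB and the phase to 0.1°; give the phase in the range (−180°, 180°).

7.5 dB, -8.2°

At s = jω = j749:
zero (s+1000): 1000 + j749 → |·| = √(1000²+749²) = √1561001 ≈ 1249.4, ∠ = arctan(749/1000) ≈ 36.83°
pole (s+749): 749 + j749 → |·| = √(749²+749²) = √1122002 ≈ 1059.2, ∠ = arctan(749/749) ≈ 45.00°
|H| = 2 · 1249.4 / 1059.2 ≈ 2.3591
Gain = 20 log₁₀(2.3591) ≈ 7.45 dB
∠H = 36.83° − 45.00° = -8.17°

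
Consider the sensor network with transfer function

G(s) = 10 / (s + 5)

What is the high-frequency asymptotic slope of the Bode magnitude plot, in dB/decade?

-20 dB/decade

Each pole contributes −20 dB/decade at high frequency; each zero contributes +20 dB/decade.
Net: 0 zero(s) − 1 pole(s) → -20 dB/decade.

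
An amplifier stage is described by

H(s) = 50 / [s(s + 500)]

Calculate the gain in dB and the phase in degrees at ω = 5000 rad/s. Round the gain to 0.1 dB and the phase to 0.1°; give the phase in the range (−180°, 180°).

At s = jω = j5000:
pole (s+500): 500 + j5000 → |·| = √(500²+5000²) = √25250000 ≈ 5024.9, ∠ = arctan(5000/500) ≈ 84.29°
pole at origin: |s| = 5000, ∠ = 90.00° (in denominator)
|H| = 50 / 2.5124e+07 ≈ 1.9901e-06
Gain = 20 log₁₀(1.9901e-06) ≈ -114.02 dB
∠H = 0.00° − 174.29° = -174.29°

-114.0 dB, -174.3°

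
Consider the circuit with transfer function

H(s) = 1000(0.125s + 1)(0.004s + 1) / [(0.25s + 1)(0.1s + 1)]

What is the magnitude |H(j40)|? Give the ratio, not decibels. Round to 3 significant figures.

At ω = 40 rad/s:
zero (1 + j40·0.125) = 1 + j5 → |·| ≈ 5.099, ∠ ≈ 78.69°
zero (1 + j40·0.004) = 1 + j0.16 → |·| ≈ 1.0127, ∠ ≈ 9.09°
pole (1 + j40·0.25) = 1 + j10 → |·| ≈ 10.05, ∠ ≈ 84.29°
pole (1 + j40·0.1) = 1 + j4 → |·| ≈ 4.1231, ∠ ≈ 75.96°
|H| = 1000 · 5.099 · 1.0127 / (10.05 · 4.1231) ≈ 124.62

125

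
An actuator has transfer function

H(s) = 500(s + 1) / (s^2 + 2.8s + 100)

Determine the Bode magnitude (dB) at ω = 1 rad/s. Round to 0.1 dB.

At s = jω = j1:
zero (s+1): 1 + j1 → |·| = √(1²+1²) = √2 ≈ 1.4142, ∠ = arctan(1/1) ≈ 45.00°
quadratic: (j1)² + 2.8·j1 + 100 = 99 + j2.8 → |·| ≈ 99.04, ∠ ≈ 1.62°
|H| = 500 · 1.4142 / 99.04 ≈ 7.1395
Gain = 20 log₁₀(7.1395) ≈ 17.07 dB

17.1 dB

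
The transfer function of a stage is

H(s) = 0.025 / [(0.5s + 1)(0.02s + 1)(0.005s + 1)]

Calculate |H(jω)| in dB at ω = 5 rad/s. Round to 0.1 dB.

At ω = 5 rad/s:
pole (1 + j5·0.5) = 1 + j2.5 → |·| ≈ 2.6926, ∠ ≈ 68.20°
pole (1 + j5·0.02) = 1 + j0.1 → |·| ≈ 1.005, ∠ ≈ 5.71°
pole (1 + j5·0.005) = 1 + j0.025 → |·| ≈ 1.0003, ∠ ≈ 1.43°
|H| = 0.025 · 1 / (2.6926 · 1.005 · 1.0003) ≈ 0.0092357
Gain = 20 log₁₀(0.0092357) ≈ -40.69 dB

-40.7 dB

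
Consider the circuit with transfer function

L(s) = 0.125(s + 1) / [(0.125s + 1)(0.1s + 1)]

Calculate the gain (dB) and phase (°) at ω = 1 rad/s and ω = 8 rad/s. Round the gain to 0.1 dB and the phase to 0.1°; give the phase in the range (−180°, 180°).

ω = 1: -15.2 dB, 32.2°; ω = 8: -5.1 dB, -0.8°

At ω = 1 rad/s:
zero (1 + j1·1) = 1 + j1 → |·| ≈ 1.4142, ∠ ≈ 45.00°
pole (1 + j1·0.125) = 1 + j0.125 → |·| ≈ 1.0078, ∠ ≈ 7.13°
pole (1 + j1·0.1) = 1 + j0.1 → |·| ≈ 1.005, ∠ ≈ 5.71°
|L| = 0.125 · 1.4142 / (1.0078 · 1.005) ≈ 0.17453
Gain = 20 log₁₀(0.17453) ≈ -15.16 dB
∠L = (45.00°) − (7.13° + 5.71°) = 32.16°

At ω = 8 rad/s:
zero (1 + j8·1) = 1 + j8 → |·| ≈ 8.0623, ∠ ≈ 82.87°
pole (1 + j8·0.125) = 1 + j1 → |·| ≈ 1.4142, ∠ ≈ 45.00°
pole (1 + j8·0.1) = 1 + j0.8 → |·| ≈ 1.2806, ∠ ≈ 38.66°
|L| = 0.125 · 8.0623 / (1.4142 · 1.2806) ≈ 0.55647
Gain = 20 log₁₀(0.55647) ≈ -5.09 dB
∠L = (82.87°) − (45.00° + 38.66°) = -0.79°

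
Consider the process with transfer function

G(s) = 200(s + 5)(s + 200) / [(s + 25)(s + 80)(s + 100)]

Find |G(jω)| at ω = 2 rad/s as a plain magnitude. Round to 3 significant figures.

1.07

At s = jω = j2:
zero (s+5): 5 + j2 → |·| = √(5²+2²) = √29 ≈ 5.3852, ∠ = arctan(2/5) ≈ 21.80°
zero (s+200): 200 + j2 → |·| = √(200²+2²) = √40004 ≈ 200.01, ∠ = arctan(2/200) ≈ 0.57°
pole (s+25): 25 + j2 → |·| = √(25²+2²) = √629 ≈ 25.08, ∠ = arctan(2/25) ≈ 4.57°
pole (s+80): 80 + j2 → |·| = √(80²+2²) = √6404 ≈ 80.025, ∠ = arctan(2/80) ≈ 1.43°
pole (s+100): 100 + j2 → |·| = √(100²+2²) = √10004 ≈ 100.02, ∠ = arctan(2/100) ≈ 1.15°
|G| = 200 · 1077.1 / 2.0074e+05 ≈ 1.0731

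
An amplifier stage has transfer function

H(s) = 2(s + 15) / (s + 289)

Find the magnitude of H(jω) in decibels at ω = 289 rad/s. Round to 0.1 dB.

3.0 dB

At s = jω = j289:
zero (s+15): 15 + j289 → |·| = √(15²+289²) = √83746 ≈ 289.39, ∠ = arctan(289/15) ≈ 87.03°
pole (s+289): 289 + j289 → |·| = √(289²+289²) = √167042 ≈ 408.71, ∠ = arctan(289/289) ≈ 45.00°
|H| = 2 · 289.39 / 408.71 ≈ 1.4161
Gain = 20 log₁₀(1.4161) ≈ 3.02 dB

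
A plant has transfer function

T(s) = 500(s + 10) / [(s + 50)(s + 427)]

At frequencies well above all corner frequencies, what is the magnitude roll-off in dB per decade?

Each pole contributes −20 dB/decade at high frequency; each zero contributes +20 dB/decade.
Net: 1 zero(s) − 2 pole(s) → -20 dB/decade.

-20 dB/decade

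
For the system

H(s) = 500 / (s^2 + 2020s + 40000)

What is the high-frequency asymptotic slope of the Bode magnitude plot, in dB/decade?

Each pole contributes −20 dB/decade at high frequency; each zero contributes +20 dB/decade.
Net: 0 zero(s) − 2 pole(s) → -40 dB/decade.

-40 dB/decade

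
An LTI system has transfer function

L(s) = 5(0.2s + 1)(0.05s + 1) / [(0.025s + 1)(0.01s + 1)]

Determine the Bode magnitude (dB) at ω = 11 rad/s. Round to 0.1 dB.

At ω = 11 rad/s:
zero (1 + j11·0.2) = 1 + j2.2 → |·| ≈ 2.4166, ∠ ≈ 65.56°
zero (1 + j11·0.05) = 1 + j0.55 → |·| ≈ 1.1413, ∠ ≈ 28.81°
pole (1 + j11·0.025) = 1 + j0.275 → |·| ≈ 1.0371, ∠ ≈ 15.38°
pole (1 + j11·0.01) = 1 + j0.11 → |·| ≈ 1.006, ∠ ≈ 6.28°
|L| = 5 · 2.4166 · 1.1413 / (1.0371 · 1.006) ≈ 13.218
Gain = 20 log₁₀(13.218) ≈ 22.42 dB

22.4 dB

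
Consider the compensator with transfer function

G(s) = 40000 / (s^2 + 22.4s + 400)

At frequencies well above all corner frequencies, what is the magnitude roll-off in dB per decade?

Each pole contributes −20 dB/decade at high frequency; each zero contributes +20 dB/decade.
Net: 0 zero(s) − 2 pole(s) → -40 dB/decade.

-40 dB/decade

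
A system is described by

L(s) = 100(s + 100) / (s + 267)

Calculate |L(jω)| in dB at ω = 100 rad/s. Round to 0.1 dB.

At s = jω = j100:
zero (s+100): 100 + j100 → |·| = √(100²+100²) = √20000 ≈ 141.42, ∠ = arctan(100/100) ≈ 45.00°
pole (s+267): 267 + j100 → |·| = √(267²+100²) = √81289 ≈ 285.11, ∠ = arctan(100/267) ≈ 20.53°
|L| = 100 · 141.42 / 285.11 ≈ 49.602
Gain = 20 log₁₀(49.602) ≈ 33.91 dB

33.9 dB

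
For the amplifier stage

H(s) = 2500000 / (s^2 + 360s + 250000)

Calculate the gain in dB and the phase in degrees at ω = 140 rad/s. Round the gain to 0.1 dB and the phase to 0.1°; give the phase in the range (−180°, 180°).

20.5 dB, -12.3°

At s = jω = j140:
quadratic: (j140)² + 360·j140 + 250000 = 230400 + j50400 → |·| ≈ 2.3585e+05, ∠ ≈ 12.34°
|H| = 2500000 / 2.3585e+05 ≈ 10.6
Gain = 20 log₁₀(10.6) ≈ 20.51 dB
∠H = 0.00° − 12.34° = -12.34°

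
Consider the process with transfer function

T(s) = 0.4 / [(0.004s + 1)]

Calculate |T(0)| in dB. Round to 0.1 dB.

T(0) = 0.4 · 1 / 1 = 0.4
20 log₁₀(0.4) ≈ -7.96 dB

-8.0 dB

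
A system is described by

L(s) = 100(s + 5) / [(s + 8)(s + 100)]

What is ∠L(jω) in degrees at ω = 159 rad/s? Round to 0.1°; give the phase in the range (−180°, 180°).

At s = jω = j159:
zero (s+5): 5 + j159 → |·| = √(5²+159²) = √25306 ≈ 159.08, ∠ = arctan(159/5) ≈ 88.20°
pole (s+8): 8 + j159 → |·| = √(8²+159²) = √25345 ≈ 159.2, ∠ = arctan(159/8) ≈ 87.12°
pole (s+100): 100 + j159 → |·| = √(100²+159²) = √35281 ≈ 187.83, ∠ = arctan(159/100) ≈ 57.83°
∠L = 88.20° − 144.95° = -56.75°

-56.8°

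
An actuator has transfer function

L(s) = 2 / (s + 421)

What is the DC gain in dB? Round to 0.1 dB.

L(0) = 2 / 421 ≈ 0.0047506
20 log₁₀(0.0047506) ≈ -46.47 dB

-46.5 dB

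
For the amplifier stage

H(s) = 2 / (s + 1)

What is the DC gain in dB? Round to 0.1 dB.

6.0 dB

H(0) = 2 / 1 = 2
20 log₁₀(2) ≈ 6.02 dB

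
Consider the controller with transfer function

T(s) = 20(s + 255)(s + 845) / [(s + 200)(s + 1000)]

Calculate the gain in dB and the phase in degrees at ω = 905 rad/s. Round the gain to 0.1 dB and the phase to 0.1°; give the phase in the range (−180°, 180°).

At s = jω = j905:
zero (s+255): 255 + j905 → |·| = √(255²+905²) = √884050 ≈ 940.24, ∠ = arctan(905/255) ≈ 74.26°
zero (s+845): 845 + j905 → |·| = √(845²+905²) = √1533050 ≈ 1238.2, ∠ = arctan(905/845) ≈ 46.96°
pole (s+200): 200 + j905 → |·| = √(200²+905²) = √859025 ≈ 926.84, ∠ = arctan(905/200) ≈ 77.54°
pole (s+1000): 1000 + j905 → |·| = √(1000²+905²) = √1819025 ≈ 1348.7, ∠ = arctan(905/1000) ≈ 42.15°
|T| = 20 · 1.1642e+06 / 1.25e+06 ≈ 18.627
Gain = 20 log₁₀(18.627) ≈ 25.40 dB
∠T = 121.22° − 119.69° = 1.53°

25.4 dB, 1.5°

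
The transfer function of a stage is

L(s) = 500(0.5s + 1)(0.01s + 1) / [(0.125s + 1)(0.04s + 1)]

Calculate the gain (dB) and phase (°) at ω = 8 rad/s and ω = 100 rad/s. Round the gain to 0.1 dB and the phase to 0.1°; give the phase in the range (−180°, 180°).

ω = 8: 62.9 dB, 17.8°; ω = 100: 56.7 dB, -27.5°

At ω = 8 rad/s:
zero (1 + j8·0.5) = 1 + j4 → |·| ≈ 4.1231, ∠ ≈ 75.96°
zero (1 + j8·0.01) = 1 + j0.08 → |·| ≈ 1.0032, ∠ ≈ 4.57°
pole (1 + j8·0.125) = 1 + j1 → |·| ≈ 1.4142, ∠ ≈ 45.00°
pole (1 + j8·0.04) = 1 + j0.32 → |·| ≈ 1.05, ∠ ≈ 17.74°
|L| = 500 · 4.1231 · 1.0032 / (1.4142 · 1.05) ≈ 1392.8
Gain = 20 log₁₀(1392.8) ≈ 62.88 dB
∠L = (75.96° + 4.57°) − (45.00° + 17.74°) = 17.79°

At ω = 100 rad/s:
zero (1 + j100·0.5) = 1 + j50 → |·| ≈ 50.01, ∠ ≈ 88.85°
zero (1 + j100·0.01) = 1 + j1 → |·| ≈ 1.4142, ∠ ≈ 45.00°
pole (1 + j100·0.125) = 1 + j12.5 → |·| ≈ 12.54, ∠ ≈ 85.43°
pole (1 + j100·0.04) = 1 + j4 → |·| ≈ 4.1231, ∠ ≈ 75.96°
|L| = 500 · 50.01 · 1.4142 / (12.54 · 4.1231) ≈ 683.94
Gain = 20 log₁₀(683.94) ≈ 56.70 dB
∠L = (88.85° + 45.00°) − (85.43° + 75.96°) = -27.54°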